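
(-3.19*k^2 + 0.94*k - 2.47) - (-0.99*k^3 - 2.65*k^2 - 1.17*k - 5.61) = 0.99*k^3 - 0.54*k^2 + 2.11*k + 3.14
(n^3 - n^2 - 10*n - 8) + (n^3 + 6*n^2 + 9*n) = 2*n^3 + 5*n^2 - n - 8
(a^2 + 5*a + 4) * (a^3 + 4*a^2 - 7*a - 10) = a^5 + 9*a^4 + 17*a^3 - 29*a^2 - 78*a - 40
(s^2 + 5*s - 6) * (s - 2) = s^3 + 3*s^2 - 16*s + 12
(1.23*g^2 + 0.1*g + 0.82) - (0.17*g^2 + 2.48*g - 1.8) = 1.06*g^2 - 2.38*g + 2.62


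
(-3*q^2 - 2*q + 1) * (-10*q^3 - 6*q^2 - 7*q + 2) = 30*q^5 + 38*q^4 + 23*q^3 + 2*q^2 - 11*q + 2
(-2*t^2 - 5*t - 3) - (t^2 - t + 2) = -3*t^2 - 4*t - 5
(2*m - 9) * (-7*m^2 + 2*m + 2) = -14*m^3 + 67*m^2 - 14*m - 18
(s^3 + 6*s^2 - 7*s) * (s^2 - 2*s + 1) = s^5 + 4*s^4 - 18*s^3 + 20*s^2 - 7*s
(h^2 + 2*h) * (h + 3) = h^3 + 5*h^2 + 6*h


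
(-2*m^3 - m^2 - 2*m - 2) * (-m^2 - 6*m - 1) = 2*m^5 + 13*m^4 + 10*m^3 + 15*m^2 + 14*m + 2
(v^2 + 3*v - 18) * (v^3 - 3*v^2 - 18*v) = v^5 - 45*v^3 + 324*v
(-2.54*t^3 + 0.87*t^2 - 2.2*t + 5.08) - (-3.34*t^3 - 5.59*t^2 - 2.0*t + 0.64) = 0.8*t^3 + 6.46*t^2 - 0.2*t + 4.44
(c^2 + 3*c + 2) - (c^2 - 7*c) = 10*c + 2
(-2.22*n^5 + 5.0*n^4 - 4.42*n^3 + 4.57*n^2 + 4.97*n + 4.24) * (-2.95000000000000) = 6.549*n^5 - 14.75*n^4 + 13.039*n^3 - 13.4815*n^2 - 14.6615*n - 12.508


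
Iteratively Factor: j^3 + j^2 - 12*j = (j + 4)*(j^2 - 3*j) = (j - 3)*(j + 4)*(j)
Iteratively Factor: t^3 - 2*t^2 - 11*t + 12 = (t - 1)*(t^2 - t - 12) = (t - 4)*(t - 1)*(t + 3)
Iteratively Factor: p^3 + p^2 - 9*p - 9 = (p + 1)*(p^2 - 9) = (p - 3)*(p + 1)*(p + 3)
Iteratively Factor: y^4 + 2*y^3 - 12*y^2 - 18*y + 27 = (y + 3)*(y^3 - y^2 - 9*y + 9) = (y + 3)^2*(y^2 - 4*y + 3) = (y - 1)*(y + 3)^2*(y - 3)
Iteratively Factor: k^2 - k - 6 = (k - 3)*(k + 2)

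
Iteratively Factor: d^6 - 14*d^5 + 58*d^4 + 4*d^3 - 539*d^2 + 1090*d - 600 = (d - 1)*(d^5 - 13*d^4 + 45*d^3 + 49*d^2 - 490*d + 600) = (d - 5)*(d - 1)*(d^4 - 8*d^3 + 5*d^2 + 74*d - 120) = (d - 5)*(d - 4)*(d - 1)*(d^3 - 4*d^2 - 11*d + 30) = (d - 5)*(d - 4)*(d - 2)*(d - 1)*(d^2 - 2*d - 15) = (d - 5)^2*(d - 4)*(d - 2)*(d - 1)*(d + 3)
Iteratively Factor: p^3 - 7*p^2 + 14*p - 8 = (p - 2)*(p^2 - 5*p + 4) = (p - 4)*(p - 2)*(p - 1)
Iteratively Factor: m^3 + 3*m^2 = (m)*(m^2 + 3*m) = m*(m + 3)*(m)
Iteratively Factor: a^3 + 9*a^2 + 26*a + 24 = (a + 2)*(a^2 + 7*a + 12) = (a + 2)*(a + 3)*(a + 4)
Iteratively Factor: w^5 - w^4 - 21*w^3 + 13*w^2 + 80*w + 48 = (w + 4)*(w^4 - 5*w^3 - w^2 + 17*w + 12) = (w + 1)*(w + 4)*(w^3 - 6*w^2 + 5*w + 12) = (w - 3)*(w + 1)*(w + 4)*(w^2 - 3*w - 4) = (w - 4)*(w - 3)*(w + 1)*(w + 4)*(w + 1)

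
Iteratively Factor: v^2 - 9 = (v + 3)*(v - 3)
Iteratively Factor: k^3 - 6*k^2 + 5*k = (k - 1)*(k^2 - 5*k) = k*(k - 1)*(k - 5)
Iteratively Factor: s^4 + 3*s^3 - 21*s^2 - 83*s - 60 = (s - 5)*(s^3 + 8*s^2 + 19*s + 12) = (s - 5)*(s + 3)*(s^2 + 5*s + 4) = (s - 5)*(s + 1)*(s + 3)*(s + 4)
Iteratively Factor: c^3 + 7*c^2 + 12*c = (c + 4)*(c^2 + 3*c) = (c + 3)*(c + 4)*(c)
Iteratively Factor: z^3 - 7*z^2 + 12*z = (z - 3)*(z^2 - 4*z) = (z - 4)*(z - 3)*(z)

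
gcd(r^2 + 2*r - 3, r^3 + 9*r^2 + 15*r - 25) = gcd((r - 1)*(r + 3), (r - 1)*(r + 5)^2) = r - 1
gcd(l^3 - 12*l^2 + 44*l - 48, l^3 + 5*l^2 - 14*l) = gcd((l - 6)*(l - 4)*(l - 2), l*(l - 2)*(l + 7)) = l - 2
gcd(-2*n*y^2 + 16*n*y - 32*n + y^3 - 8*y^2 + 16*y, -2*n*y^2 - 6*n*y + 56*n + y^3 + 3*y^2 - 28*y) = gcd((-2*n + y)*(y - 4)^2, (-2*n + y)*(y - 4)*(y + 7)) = -2*n*y + 8*n + y^2 - 4*y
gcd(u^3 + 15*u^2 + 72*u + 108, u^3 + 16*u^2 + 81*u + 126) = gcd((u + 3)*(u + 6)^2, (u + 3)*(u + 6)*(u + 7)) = u^2 + 9*u + 18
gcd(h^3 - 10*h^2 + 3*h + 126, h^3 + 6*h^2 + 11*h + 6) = h + 3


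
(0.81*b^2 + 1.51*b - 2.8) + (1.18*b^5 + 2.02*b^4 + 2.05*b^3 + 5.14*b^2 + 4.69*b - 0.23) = 1.18*b^5 + 2.02*b^4 + 2.05*b^3 + 5.95*b^2 + 6.2*b - 3.03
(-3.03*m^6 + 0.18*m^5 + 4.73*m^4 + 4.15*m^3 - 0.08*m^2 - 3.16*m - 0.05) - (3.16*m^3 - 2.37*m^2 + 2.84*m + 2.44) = -3.03*m^6 + 0.18*m^5 + 4.73*m^4 + 0.99*m^3 + 2.29*m^2 - 6.0*m - 2.49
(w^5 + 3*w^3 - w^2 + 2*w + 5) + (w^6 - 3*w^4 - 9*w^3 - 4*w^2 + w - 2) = w^6 + w^5 - 3*w^4 - 6*w^3 - 5*w^2 + 3*w + 3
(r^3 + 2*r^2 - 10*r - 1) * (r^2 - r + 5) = r^5 + r^4 - 7*r^3 + 19*r^2 - 49*r - 5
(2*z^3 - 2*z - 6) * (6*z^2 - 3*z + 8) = 12*z^5 - 6*z^4 + 4*z^3 - 30*z^2 + 2*z - 48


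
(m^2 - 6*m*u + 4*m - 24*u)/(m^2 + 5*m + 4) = (m - 6*u)/(m + 1)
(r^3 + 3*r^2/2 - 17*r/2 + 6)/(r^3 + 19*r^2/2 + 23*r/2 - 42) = (r - 1)/(r + 7)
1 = 1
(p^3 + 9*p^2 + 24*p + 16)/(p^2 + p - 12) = (p^2 + 5*p + 4)/(p - 3)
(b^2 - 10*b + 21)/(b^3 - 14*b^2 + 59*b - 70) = (b - 3)/(b^2 - 7*b + 10)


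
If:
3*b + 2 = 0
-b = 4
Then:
No Solution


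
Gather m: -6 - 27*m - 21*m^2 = -21*m^2 - 27*m - 6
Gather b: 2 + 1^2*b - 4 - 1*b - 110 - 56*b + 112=-56*b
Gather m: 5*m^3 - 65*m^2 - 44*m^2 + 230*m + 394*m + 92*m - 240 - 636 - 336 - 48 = 5*m^3 - 109*m^2 + 716*m - 1260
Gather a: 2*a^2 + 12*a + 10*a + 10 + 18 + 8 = 2*a^2 + 22*a + 36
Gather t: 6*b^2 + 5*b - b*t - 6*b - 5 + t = 6*b^2 - b + t*(1 - b) - 5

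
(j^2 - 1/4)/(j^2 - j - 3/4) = (2*j - 1)/(2*j - 3)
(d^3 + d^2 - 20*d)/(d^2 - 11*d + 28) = d*(d + 5)/(d - 7)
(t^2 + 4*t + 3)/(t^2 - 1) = (t + 3)/(t - 1)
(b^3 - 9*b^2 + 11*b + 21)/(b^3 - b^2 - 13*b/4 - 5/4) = 4*(b^2 - 10*b + 21)/(4*b^2 - 8*b - 5)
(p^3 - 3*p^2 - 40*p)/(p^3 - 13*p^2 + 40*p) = (p + 5)/(p - 5)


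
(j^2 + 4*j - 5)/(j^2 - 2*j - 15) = (-j^2 - 4*j + 5)/(-j^2 + 2*j + 15)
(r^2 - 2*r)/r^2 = (r - 2)/r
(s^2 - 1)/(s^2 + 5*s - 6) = (s + 1)/(s + 6)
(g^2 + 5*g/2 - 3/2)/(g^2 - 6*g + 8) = (2*g^2 + 5*g - 3)/(2*(g^2 - 6*g + 8))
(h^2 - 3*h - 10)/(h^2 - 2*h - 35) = (-h^2 + 3*h + 10)/(-h^2 + 2*h + 35)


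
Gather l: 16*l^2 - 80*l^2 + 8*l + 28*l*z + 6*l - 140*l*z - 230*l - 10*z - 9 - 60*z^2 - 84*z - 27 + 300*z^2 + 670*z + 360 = -64*l^2 + l*(-112*z - 216) + 240*z^2 + 576*z + 324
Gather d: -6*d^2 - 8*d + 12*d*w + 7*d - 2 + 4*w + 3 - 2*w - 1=-6*d^2 + d*(12*w - 1) + 2*w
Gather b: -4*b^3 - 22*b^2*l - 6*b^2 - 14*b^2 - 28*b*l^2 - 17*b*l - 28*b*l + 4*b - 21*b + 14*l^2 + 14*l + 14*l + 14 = -4*b^3 + b^2*(-22*l - 20) + b*(-28*l^2 - 45*l - 17) + 14*l^2 + 28*l + 14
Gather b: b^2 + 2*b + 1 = b^2 + 2*b + 1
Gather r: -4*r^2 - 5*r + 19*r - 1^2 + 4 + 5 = -4*r^2 + 14*r + 8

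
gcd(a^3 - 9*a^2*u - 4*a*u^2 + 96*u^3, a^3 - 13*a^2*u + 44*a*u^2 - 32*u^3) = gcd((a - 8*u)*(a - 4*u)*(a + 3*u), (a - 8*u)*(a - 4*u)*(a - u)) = a^2 - 12*a*u + 32*u^2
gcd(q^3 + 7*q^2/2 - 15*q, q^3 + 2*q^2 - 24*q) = q^2 + 6*q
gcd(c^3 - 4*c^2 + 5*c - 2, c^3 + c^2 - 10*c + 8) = c^2 - 3*c + 2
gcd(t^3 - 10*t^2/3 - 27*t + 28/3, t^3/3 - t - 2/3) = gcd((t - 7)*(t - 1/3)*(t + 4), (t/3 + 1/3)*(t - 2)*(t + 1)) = 1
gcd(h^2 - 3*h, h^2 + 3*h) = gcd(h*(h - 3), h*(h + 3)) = h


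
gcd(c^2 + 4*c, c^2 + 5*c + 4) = c + 4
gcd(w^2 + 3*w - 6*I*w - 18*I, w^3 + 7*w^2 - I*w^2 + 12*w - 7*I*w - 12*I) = w + 3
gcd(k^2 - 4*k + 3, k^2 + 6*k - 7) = k - 1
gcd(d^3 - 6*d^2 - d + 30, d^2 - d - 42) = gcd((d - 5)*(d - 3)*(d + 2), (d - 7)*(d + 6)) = 1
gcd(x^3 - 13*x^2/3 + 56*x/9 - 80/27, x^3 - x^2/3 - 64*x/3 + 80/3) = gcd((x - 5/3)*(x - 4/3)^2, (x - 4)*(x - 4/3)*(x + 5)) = x - 4/3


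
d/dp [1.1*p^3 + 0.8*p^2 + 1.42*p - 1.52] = 3.3*p^2 + 1.6*p + 1.42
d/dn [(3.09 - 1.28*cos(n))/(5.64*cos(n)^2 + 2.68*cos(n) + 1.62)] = (-7.2192*cos(n)^2 + 34.8552*cos(n) + 10.3548)*sin(n)/(31.8096*cos(n)^4 + 30.2304*cos(n)^3 + 25.456*cos(n)^2 + 8.6832*cos(n) + 2.6244)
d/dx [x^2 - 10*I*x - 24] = 2*x - 10*I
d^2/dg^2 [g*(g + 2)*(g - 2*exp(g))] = -2*g^2*exp(g) - 12*g*exp(g) + 6*g - 12*exp(g) + 4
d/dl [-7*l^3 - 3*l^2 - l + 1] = -21*l^2 - 6*l - 1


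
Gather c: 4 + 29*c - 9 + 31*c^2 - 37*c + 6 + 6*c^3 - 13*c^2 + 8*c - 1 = 6*c^3 + 18*c^2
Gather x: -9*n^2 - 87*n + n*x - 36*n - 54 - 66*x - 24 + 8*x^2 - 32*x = -9*n^2 - 123*n + 8*x^2 + x*(n - 98) - 78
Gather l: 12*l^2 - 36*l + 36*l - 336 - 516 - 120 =12*l^2 - 972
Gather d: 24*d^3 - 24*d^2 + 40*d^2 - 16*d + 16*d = 24*d^3 + 16*d^2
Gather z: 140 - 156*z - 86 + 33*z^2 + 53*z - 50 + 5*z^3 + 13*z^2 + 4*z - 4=5*z^3 + 46*z^2 - 99*z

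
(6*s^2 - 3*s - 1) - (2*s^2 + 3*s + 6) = 4*s^2 - 6*s - 7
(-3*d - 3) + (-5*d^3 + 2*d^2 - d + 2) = -5*d^3 + 2*d^2 - 4*d - 1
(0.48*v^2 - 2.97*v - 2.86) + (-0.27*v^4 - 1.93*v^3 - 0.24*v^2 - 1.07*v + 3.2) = -0.27*v^4 - 1.93*v^3 + 0.24*v^2 - 4.04*v + 0.34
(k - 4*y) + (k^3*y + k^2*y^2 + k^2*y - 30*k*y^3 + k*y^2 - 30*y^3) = k^3*y + k^2*y^2 + k^2*y - 30*k*y^3 + k*y^2 + k - 30*y^3 - 4*y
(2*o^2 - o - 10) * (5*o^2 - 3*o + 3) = 10*o^4 - 11*o^3 - 41*o^2 + 27*o - 30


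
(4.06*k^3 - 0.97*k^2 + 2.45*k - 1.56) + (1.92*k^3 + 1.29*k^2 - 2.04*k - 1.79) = 5.98*k^3 + 0.32*k^2 + 0.41*k - 3.35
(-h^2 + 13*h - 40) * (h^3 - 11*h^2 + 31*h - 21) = -h^5 + 24*h^4 - 214*h^3 + 864*h^2 - 1513*h + 840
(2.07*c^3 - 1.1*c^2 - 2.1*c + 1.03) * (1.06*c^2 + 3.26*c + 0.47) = 2.1942*c^5 + 5.5822*c^4 - 4.8391*c^3 - 6.2712*c^2 + 2.3708*c + 0.4841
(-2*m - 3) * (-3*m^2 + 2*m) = 6*m^3 + 5*m^2 - 6*m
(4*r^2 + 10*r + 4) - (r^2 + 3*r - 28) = 3*r^2 + 7*r + 32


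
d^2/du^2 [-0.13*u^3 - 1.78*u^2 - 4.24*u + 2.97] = -0.78*u - 3.56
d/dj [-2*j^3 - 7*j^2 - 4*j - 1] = -6*j^2 - 14*j - 4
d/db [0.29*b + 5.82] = 0.290000000000000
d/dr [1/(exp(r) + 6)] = -exp(r)/(exp(r) + 6)^2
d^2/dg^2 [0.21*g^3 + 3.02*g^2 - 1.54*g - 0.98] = 1.26*g + 6.04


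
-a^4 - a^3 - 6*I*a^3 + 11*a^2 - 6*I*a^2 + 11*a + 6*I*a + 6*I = (a + 2*I)*(a + 3*I)*(-I*a + 1)*(-I*a - I)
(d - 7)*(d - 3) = d^2 - 10*d + 21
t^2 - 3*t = t*(t - 3)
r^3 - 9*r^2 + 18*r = r*(r - 6)*(r - 3)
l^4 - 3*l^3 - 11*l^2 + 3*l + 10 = (l - 5)*(l - 1)*(l + 1)*(l + 2)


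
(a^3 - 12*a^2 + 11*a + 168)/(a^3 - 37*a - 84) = (a - 8)/(a + 4)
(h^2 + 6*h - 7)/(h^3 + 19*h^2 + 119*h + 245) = (h - 1)/(h^2 + 12*h + 35)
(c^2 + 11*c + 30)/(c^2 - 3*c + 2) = (c^2 + 11*c + 30)/(c^2 - 3*c + 2)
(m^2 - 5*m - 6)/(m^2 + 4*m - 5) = (m^2 - 5*m - 6)/(m^2 + 4*m - 5)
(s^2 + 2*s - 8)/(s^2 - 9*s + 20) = (s^2 + 2*s - 8)/(s^2 - 9*s + 20)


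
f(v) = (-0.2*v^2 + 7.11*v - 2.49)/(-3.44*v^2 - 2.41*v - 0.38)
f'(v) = (7.11 - 0.4*v)/(-3.44*v^2 - 2.41*v - 0.38) + (6.88*v + 2.41)*(-0.2*v^2 + 7.11*v - 2.49)/(-3.44*v^2 - 2.41*v - 0.38)^2 = (24.9404*v^2 - 16.9792*v - 8.7027)/(11.8336*v^4 + 16.5808*v^3 + 8.4225*v^2 + 1.8316*v + 0.1444)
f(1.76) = -0.62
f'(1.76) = 0.17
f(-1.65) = 2.56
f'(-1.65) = 2.62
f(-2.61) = 1.28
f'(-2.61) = 0.67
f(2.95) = -0.45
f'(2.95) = 0.11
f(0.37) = -0.07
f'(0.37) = -3.81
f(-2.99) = 1.07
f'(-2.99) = 0.46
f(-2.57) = 1.31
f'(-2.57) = 0.70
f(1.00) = -0.71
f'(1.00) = -0.02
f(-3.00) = 1.06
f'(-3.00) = 0.46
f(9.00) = -0.15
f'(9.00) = 0.02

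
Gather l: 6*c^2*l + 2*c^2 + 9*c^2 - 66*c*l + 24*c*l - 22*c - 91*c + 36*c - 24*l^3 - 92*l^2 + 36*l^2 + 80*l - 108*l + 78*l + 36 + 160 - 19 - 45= 11*c^2 - 77*c - 24*l^3 - 56*l^2 + l*(6*c^2 - 42*c + 50) + 132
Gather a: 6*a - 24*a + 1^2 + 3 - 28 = -18*a - 24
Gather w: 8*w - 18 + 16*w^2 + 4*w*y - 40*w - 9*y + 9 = 16*w^2 + w*(4*y - 32) - 9*y - 9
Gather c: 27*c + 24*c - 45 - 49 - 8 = 51*c - 102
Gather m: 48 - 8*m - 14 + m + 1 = 35 - 7*m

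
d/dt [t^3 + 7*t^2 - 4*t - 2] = 3*t^2 + 14*t - 4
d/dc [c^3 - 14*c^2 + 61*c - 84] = 3*c^2 - 28*c + 61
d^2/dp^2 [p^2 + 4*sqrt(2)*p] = 2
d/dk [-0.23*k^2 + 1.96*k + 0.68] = 1.96 - 0.46*k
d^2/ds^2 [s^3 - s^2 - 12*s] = 6*s - 2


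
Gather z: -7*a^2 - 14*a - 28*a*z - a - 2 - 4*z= -7*a^2 - 15*a + z*(-28*a - 4) - 2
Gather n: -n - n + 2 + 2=4 - 2*n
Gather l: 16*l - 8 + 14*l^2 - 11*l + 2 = 14*l^2 + 5*l - 6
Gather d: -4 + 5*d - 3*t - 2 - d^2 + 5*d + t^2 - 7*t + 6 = -d^2 + 10*d + t^2 - 10*t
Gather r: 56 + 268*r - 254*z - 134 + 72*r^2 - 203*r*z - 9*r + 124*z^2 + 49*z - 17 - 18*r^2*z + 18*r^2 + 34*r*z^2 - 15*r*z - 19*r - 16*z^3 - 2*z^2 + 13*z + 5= r^2*(90 - 18*z) + r*(34*z^2 - 218*z + 240) - 16*z^3 + 122*z^2 - 192*z - 90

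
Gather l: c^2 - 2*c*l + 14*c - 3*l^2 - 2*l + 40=c^2 + 14*c - 3*l^2 + l*(-2*c - 2) + 40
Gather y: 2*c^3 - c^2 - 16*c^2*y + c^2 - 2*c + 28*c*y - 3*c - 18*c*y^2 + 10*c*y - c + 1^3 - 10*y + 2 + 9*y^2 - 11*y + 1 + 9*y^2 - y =2*c^3 - 6*c + y^2*(18 - 18*c) + y*(-16*c^2 + 38*c - 22) + 4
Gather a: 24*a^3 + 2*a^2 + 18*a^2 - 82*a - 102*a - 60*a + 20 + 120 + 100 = 24*a^3 + 20*a^2 - 244*a + 240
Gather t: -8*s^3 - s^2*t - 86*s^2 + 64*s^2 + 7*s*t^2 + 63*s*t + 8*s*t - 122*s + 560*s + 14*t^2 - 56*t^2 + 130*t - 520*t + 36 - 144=-8*s^3 - 22*s^2 + 438*s + t^2*(7*s - 42) + t*(-s^2 + 71*s - 390) - 108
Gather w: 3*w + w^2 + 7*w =w^2 + 10*w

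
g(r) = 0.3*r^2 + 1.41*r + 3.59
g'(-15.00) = -7.59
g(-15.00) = 49.94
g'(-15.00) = -7.59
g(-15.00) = 49.94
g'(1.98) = 2.60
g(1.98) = 7.56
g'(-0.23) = 1.27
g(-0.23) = 3.28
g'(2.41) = 2.86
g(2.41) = 8.73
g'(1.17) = 2.11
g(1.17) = 5.65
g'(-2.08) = 0.16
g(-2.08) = 1.96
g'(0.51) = 1.72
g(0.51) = 4.39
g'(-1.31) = 0.62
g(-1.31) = 2.26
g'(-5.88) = -2.12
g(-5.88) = 5.67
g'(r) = 0.6*r + 1.41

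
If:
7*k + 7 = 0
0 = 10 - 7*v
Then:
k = -1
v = 10/7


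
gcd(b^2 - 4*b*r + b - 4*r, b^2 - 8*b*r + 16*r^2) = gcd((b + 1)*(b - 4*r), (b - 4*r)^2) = -b + 4*r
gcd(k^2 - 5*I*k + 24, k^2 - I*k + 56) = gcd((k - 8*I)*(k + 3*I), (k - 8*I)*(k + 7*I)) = k - 8*I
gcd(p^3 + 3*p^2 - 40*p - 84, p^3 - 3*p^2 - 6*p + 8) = p + 2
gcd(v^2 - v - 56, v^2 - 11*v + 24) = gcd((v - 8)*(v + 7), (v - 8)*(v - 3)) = v - 8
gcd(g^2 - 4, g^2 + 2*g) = g + 2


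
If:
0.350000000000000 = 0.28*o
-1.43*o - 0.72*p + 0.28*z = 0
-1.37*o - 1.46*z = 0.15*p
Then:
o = 1.25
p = -2.83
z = -0.88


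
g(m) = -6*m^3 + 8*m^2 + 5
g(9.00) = -3721.00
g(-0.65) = 10.03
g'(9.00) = -1314.00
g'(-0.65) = -18.00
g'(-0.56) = -14.60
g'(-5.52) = -636.79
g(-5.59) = 1303.05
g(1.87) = -6.26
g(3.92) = -233.49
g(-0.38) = 6.48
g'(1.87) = -33.02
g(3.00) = -85.00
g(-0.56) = 8.56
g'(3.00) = -114.00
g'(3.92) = -213.88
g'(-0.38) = -8.68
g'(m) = -18*m^2 + 16*m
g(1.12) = 6.61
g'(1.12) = -4.66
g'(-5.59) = -651.91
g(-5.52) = 1257.94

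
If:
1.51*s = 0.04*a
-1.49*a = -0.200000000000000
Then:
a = 0.13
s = 0.00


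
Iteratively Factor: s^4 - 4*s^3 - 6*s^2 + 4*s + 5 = (s - 1)*(s^3 - 3*s^2 - 9*s - 5) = (s - 1)*(s + 1)*(s^2 - 4*s - 5) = (s - 5)*(s - 1)*(s + 1)*(s + 1)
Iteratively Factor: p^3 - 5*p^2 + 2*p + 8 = (p - 4)*(p^2 - p - 2) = (p - 4)*(p - 2)*(p + 1)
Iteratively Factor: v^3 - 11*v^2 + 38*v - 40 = (v - 4)*(v^2 - 7*v + 10) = (v - 5)*(v - 4)*(v - 2)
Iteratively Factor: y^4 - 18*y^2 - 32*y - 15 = (y + 1)*(y^3 - y^2 - 17*y - 15) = (y + 1)^2*(y^2 - 2*y - 15) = (y + 1)^2*(y + 3)*(y - 5)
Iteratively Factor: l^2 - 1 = (l - 1)*(l + 1)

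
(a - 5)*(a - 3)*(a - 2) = a^3 - 10*a^2 + 31*a - 30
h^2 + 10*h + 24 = (h + 4)*(h + 6)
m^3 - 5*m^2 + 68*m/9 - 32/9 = (m - 8/3)*(m - 4/3)*(m - 1)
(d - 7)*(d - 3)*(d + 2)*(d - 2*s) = d^4 - 2*d^3*s - 8*d^3 + 16*d^2*s + d^2 - 2*d*s + 42*d - 84*s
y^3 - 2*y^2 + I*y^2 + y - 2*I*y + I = (y - 1)^2*(y + I)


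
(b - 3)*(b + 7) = b^2 + 4*b - 21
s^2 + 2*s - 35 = (s - 5)*(s + 7)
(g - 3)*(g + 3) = g^2 - 9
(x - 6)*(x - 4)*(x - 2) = x^3 - 12*x^2 + 44*x - 48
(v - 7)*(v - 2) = v^2 - 9*v + 14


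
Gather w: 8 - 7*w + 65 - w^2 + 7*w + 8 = 81 - w^2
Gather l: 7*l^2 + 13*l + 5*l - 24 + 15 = 7*l^2 + 18*l - 9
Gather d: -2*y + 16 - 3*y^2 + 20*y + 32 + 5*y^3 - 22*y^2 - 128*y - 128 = 5*y^3 - 25*y^2 - 110*y - 80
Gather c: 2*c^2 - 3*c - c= 2*c^2 - 4*c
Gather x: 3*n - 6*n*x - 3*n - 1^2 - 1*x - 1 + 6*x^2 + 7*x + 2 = 6*x^2 + x*(6 - 6*n)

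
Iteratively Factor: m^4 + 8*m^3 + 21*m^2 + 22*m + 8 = (m + 1)*(m^3 + 7*m^2 + 14*m + 8) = (m + 1)*(m + 4)*(m^2 + 3*m + 2) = (m + 1)^2*(m + 4)*(m + 2)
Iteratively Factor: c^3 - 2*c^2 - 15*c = (c + 3)*(c^2 - 5*c) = (c - 5)*(c + 3)*(c)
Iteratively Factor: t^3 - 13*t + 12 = (t - 1)*(t^2 + t - 12) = (t - 3)*(t - 1)*(t + 4)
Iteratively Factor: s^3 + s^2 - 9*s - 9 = (s - 3)*(s^2 + 4*s + 3) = (s - 3)*(s + 3)*(s + 1)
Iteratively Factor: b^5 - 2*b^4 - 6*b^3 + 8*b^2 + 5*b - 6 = (b - 1)*(b^4 - b^3 - 7*b^2 + b + 6) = (b - 1)*(b + 1)*(b^3 - 2*b^2 - 5*b + 6) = (b - 3)*(b - 1)*(b + 1)*(b^2 + b - 2) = (b - 3)*(b - 1)*(b + 1)*(b + 2)*(b - 1)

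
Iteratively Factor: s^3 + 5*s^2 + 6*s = (s + 3)*(s^2 + 2*s) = s*(s + 3)*(s + 2)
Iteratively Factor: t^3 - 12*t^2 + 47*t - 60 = (t - 4)*(t^2 - 8*t + 15) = (t - 4)*(t - 3)*(t - 5)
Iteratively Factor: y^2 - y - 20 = (y + 4)*(y - 5)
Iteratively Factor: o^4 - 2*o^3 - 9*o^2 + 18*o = (o + 3)*(o^3 - 5*o^2 + 6*o) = o*(o + 3)*(o^2 - 5*o + 6) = o*(o - 3)*(o + 3)*(o - 2)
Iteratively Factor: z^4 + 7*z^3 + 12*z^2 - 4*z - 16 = (z + 4)*(z^3 + 3*z^2 - 4) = (z - 1)*(z + 4)*(z^2 + 4*z + 4) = (z - 1)*(z + 2)*(z + 4)*(z + 2)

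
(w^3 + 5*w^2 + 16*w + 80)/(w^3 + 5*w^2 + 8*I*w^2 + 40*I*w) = (w^2 + 16)/(w*(w + 8*I))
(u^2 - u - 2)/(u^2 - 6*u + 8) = (u + 1)/(u - 4)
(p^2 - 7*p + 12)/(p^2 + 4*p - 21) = (p - 4)/(p + 7)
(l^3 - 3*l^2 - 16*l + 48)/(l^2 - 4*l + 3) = (l^2 - 16)/(l - 1)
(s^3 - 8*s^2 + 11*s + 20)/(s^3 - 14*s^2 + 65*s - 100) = (s + 1)/(s - 5)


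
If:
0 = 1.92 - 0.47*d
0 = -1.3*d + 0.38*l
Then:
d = 4.09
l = 13.98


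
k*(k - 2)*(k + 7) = k^3 + 5*k^2 - 14*k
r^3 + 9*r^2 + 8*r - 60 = (r - 2)*(r + 5)*(r + 6)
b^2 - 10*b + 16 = (b - 8)*(b - 2)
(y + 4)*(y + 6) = y^2 + 10*y + 24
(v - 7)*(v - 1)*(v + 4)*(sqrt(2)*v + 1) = sqrt(2)*v^4 - 4*sqrt(2)*v^3 + v^3 - 25*sqrt(2)*v^2 - 4*v^2 - 25*v + 28*sqrt(2)*v + 28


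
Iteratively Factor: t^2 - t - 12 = (t + 3)*(t - 4)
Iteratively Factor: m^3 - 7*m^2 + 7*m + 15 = (m - 3)*(m^2 - 4*m - 5) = (m - 5)*(m - 3)*(m + 1)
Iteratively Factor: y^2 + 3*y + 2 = (y + 1)*(y + 2)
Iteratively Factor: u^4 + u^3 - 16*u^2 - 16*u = (u - 4)*(u^3 + 5*u^2 + 4*u) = (u - 4)*(u + 4)*(u^2 + u) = u*(u - 4)*(u + 4)*(u + 1)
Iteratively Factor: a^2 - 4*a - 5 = (a - 5)*(a + 1)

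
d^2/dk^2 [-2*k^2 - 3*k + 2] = -4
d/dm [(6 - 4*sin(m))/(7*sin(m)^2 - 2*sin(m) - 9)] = 4*(7*sin(m)^2 - 21*sin(m) + 12)*cos(m)/((sin(m) + 1)^2*(7*sin(m) - 9)^2)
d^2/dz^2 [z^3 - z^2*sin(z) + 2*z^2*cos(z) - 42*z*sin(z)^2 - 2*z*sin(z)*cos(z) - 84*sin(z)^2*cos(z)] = z^2*sin(z) - 2*z^2*cos(z) - 8*z*sin(z) + 4*z*sin(2*z) - 4*z*cos(z) - 84*z*cos(2*z) + 6*z - 2*sin(z) - 84*sin(2*z) + 25*cos(z) - 4*cos(2*z) - 189*cos(3*z)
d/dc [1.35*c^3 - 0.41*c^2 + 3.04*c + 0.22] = 4.05*c^2 - 0.82*c + 3.04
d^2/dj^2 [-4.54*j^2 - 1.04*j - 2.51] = -9.08000000000000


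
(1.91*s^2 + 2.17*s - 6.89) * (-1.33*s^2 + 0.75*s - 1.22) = -2.5403*s^4 - 1.4536*s^3 + 8.461*s^2 - 7.8149*s + 8.4058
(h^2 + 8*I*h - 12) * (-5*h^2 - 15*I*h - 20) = -5*h^4 - 55*I*h^3 + 160*h^2 + 20*I*h + 240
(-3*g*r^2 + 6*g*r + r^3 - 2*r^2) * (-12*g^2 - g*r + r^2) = 36*g^3*r^2 - 72*g^3*r - 9*g^2*r^3 + 18*g^2*r^2 - 4*g*r^4 + 8*g*r^3 + r^5 - 2*r^4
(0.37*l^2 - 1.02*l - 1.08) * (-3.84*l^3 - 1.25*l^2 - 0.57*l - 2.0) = -1.4208*l^5 + 3.4543*l^4 + 5.2113*l^3 + 1.1914*l^2 + 2.6556*l + 2.16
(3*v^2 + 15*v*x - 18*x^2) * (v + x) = 3*v^3 + 18*v^2*x - 3*v*x^2 - 18*x^3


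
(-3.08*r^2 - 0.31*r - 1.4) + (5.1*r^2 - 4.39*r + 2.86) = 2.02*r^2 - 4.7*r + 1.46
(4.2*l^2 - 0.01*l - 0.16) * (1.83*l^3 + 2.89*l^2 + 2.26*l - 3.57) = 7.686*l^5 + 12.1197*l^4 + 9.1703*l^3 - 15.479*l^2 - 0.3259*l + 0.5712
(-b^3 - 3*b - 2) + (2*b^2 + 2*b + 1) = -b^3 + 2*b^2 - b - 1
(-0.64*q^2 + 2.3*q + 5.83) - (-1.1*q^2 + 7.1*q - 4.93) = 0.46*q^2 - 4.8*q + 10.76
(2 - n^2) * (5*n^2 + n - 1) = -5*n^4 - n^3 + 11*n^2 + 2*n - 2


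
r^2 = r^2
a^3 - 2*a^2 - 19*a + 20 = (a - 5)*(a - 1)*(a + 4)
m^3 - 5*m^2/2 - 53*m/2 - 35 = (m - 7)*(m + 2)*(m + 5/2)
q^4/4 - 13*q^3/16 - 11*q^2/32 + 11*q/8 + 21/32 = (q/2 + 1/4)*(q/2 + 1/2)*(q - 3)*(q - 7/4)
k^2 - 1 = (k - 1)*(k + 1)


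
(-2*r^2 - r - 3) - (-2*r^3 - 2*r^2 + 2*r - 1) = 2*r^3 - 3*r - 2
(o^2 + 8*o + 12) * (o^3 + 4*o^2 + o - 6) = o^5 + 12*o^4 + 45*o^3 + 50*o^2 - 36*o - 72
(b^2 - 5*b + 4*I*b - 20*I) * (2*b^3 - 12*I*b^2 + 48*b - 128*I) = 2*b^5 - 10*b^4 - 4*I*b^4 + 96*b^3 + 20*I*b^3 - 480*b^2 + 64*I*b^2 + 512*b - 320*I*b - 2560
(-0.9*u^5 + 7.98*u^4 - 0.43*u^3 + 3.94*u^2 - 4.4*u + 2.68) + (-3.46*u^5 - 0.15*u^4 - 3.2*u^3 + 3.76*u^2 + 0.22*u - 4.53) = -4.36*u^5 + 7.83*u^4 - 3.63*u^3 + 7.7*u^2 - 4.18*u - 1.85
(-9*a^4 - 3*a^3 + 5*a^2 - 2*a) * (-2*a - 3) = 18*a^5 + 33*a^4 - a^3 - 11*a^2 + 6*a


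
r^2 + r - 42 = (r - 6)*(r + 7)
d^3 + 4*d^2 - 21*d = d*(d - 3)*(d + 7)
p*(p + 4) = p^2 + 4*p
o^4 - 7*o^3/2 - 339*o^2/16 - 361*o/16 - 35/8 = (o - 7)*(o + 1/4)*(o + 5/4)*(o + 2)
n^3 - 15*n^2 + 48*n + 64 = (n - 8)^2*(n + 1)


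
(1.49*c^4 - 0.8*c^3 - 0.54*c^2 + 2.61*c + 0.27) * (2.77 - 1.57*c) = -2.3393*c^5 + 5.3833*c^4 - 1.3682*c^3 - 5.5935*c^2 + 6.8058*c + 0.7479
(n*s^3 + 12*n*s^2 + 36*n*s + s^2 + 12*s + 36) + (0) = n*s^3 + 12*n*s^2 + 36*n*s + s^2 + 12*s + 36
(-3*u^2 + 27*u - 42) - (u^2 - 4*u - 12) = -4*u^2 + 31*u - 30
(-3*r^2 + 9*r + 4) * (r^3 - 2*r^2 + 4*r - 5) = -3*r^5 + 15*r^4 - 26*r^3 + 43*r^2 - 29*r - 20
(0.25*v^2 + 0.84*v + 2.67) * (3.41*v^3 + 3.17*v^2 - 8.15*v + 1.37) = 0.8525*v^5 + 3.6569*v^4 + 9.73*v^3 + 1.9604*v^2 - 20.6097*v + 3.6579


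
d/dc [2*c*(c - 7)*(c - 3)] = 6*c^2 - 40*c + 42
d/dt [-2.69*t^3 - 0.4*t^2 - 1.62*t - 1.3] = -8.07*t^2 - 0.8*t - 1.62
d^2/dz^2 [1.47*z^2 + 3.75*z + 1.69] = 2.94000000000000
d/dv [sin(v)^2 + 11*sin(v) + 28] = (2*sin(v) + 11)*cos(v)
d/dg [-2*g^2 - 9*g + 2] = -4*g - 9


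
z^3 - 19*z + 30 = (z - 3)*(z - 2)*(z + 5)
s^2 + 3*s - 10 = (s - 2)*(s + 5)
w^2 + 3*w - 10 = (w - 2)*(w + 5)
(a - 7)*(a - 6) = a^2 - 13*a + 42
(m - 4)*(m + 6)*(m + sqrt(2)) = m^3 + sqrt(2)*m^2 + 2*m^2 - 24*m + 2*sqrt(2)*m - 24*sqrt(2)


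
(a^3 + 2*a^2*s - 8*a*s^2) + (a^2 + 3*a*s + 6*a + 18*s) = a^3 + 2*a^2*s + a^2 - 8*a*s^2 + 3*a*s + 6*a + 18*s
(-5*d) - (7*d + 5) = -12*d - 5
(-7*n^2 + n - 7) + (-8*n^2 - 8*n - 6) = -15*n^2 - 7*n - 13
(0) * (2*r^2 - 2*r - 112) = 0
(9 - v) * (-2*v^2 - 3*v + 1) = 2*v^3 - 15*v^2 - 28*v + 9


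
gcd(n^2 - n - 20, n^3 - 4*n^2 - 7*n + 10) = n - 5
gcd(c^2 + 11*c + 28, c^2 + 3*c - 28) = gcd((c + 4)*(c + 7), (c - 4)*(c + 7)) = c + 7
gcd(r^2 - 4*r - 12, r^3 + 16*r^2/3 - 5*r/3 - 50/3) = r + 2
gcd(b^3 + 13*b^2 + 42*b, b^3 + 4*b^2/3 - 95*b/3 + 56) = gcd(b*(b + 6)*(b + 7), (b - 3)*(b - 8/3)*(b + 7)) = b + 7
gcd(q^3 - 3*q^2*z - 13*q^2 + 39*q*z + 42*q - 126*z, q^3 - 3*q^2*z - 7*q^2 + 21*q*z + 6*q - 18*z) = -q^2 + 3*q*z + 6*q - 18*z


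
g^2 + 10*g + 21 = (g + 3)*(g + 7)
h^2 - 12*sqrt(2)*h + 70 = (h - 7*sqrt(2))*(h - 5*sqrt(2))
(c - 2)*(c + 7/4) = c^2 - c/4 - 7/2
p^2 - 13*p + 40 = (p - 8)*(p - 5)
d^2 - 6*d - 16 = (d - 8)*(d + 2)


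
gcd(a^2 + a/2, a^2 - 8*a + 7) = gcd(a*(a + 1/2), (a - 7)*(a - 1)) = 1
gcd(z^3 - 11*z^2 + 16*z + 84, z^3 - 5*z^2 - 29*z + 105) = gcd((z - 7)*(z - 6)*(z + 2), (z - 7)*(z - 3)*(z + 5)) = z - 7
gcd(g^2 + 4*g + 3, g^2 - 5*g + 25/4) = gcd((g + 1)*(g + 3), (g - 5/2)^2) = 1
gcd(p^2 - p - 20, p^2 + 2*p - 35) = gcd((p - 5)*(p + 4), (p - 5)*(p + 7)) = p - 5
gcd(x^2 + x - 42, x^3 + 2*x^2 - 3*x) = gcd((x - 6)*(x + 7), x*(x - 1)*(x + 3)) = 1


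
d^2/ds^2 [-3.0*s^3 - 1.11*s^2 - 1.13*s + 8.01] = -18.0*s - 2.22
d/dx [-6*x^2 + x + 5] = 1 - 12*x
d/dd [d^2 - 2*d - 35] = 2*d - 2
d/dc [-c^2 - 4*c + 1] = -2*c - 4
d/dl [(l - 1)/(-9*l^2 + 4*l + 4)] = (9*l^2 - 18*l + 8)/(81*l^4 - 72*l^3 - 56*l^2 + 32*l + 16)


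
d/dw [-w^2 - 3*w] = -2*w - 3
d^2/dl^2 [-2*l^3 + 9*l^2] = 18 - 12*l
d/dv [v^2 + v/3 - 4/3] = 2*v + 1/3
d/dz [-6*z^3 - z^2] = 2*z*(-9*z - 1)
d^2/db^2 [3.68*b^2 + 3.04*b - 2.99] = 7.36000000000000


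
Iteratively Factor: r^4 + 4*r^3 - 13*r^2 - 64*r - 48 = (r + 4)*(r^3 - 13*r - 12) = (r + 3)*(r + 4)*(r^2 - 3*r - 4) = (r + 1)*(r + 3)*(r + 4)*(r - 4)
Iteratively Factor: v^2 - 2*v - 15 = (v + 3)*(v - 5)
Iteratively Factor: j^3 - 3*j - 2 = (j + 1)*(j^2 - j - 2) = (j - 2)*(j + 1)*(j + 1)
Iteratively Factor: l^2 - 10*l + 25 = (l - 5)*(l - 5)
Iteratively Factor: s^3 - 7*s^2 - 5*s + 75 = (s + 3)*(s^2 - 10*s + 25) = (s - 5)*(s + 3)*(s - 5)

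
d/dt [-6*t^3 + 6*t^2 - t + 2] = -18*t^2 + 12*t - 1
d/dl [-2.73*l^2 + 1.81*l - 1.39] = 1.81 - 5.46*l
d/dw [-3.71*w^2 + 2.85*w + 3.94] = 2.85 - 7.42*w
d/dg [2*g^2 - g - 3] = 4*g - 1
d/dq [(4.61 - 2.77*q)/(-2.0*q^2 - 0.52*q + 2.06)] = (-5.54*q^2 + 18.44*q - 3.309)/(4.0*q^4 + 2.08*q^3 - 7.9696*q^2 - 2.1424*q + 4.2436)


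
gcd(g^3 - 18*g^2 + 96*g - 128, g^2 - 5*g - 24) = g - 8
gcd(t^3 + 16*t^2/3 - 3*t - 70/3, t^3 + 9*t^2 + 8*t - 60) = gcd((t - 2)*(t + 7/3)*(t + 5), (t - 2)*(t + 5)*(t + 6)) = t^2 + 3*t - 10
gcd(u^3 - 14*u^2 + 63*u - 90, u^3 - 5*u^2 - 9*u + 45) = u^2 - 8*u + 15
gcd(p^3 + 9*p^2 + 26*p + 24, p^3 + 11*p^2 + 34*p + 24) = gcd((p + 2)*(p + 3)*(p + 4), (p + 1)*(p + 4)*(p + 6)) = p + 4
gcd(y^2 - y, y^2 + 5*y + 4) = 1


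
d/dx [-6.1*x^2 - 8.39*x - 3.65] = -12.2*x - 8.39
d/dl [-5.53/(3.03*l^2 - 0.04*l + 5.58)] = (33.5118*l - 0.2212)/(3.03*l^2 - 0.04*l + 5.58)^2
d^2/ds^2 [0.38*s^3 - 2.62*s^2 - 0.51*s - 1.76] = 2.28*s - 5.24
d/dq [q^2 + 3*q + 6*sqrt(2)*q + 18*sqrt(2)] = 2*q + 3 + 6*sqrt(2)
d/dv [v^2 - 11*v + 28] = 2*v - 11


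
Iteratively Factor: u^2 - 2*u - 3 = (u - 3)*(u + 1)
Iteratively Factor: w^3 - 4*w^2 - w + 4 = (w - 1)*(w^2 - 3*w - 4) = (w - 4)*(w - 1)*(w + 1)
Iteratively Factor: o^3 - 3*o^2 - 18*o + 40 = (o - 2)*(o^2 - o - 20) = (o - 2)*(o + 4)*(o - 5)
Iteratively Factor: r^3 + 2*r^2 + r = (r + 1)*(r^2 + r) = r*(r + 1)*(r + 1)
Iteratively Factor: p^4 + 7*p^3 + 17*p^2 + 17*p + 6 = (p + 2)*(p^3 + 5*p^2 + 7*p + 3) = (p + 1)*(p + 2)*(p^2 + 4*p + 3) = (p + 1)*(p + 2)*(p + 3)*(p + 1)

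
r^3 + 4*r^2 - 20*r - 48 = (r - 4)*(r + 2)*(r + 6)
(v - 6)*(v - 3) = v^2 - 9*v + 18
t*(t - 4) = t^2 - 4*t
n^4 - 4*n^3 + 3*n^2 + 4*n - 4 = (n - 2)^2*(n - 1)*(n + 1)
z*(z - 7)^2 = z^3 - 14*z^2 + 49*z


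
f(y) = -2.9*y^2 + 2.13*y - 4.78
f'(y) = 2.13 - 5.8*y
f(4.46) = -52.97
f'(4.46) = -23.74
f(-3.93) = -57.94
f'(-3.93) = 24.92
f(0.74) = -4.79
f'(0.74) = -2.16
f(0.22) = -4.45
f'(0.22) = 0.85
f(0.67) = -4.65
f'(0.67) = -1.76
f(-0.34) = -5.84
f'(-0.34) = 4.10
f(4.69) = -58.58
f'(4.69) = -25.07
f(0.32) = -4.40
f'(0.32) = 0.27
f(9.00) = -220.51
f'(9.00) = -50.07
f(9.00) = -220.51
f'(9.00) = -50.07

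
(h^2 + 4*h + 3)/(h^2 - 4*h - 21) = (h + 1)/(h - 7)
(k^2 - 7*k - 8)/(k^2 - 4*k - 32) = (k + 1)/(k + 4)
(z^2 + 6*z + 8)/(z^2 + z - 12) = (z + 2)/(z - 3)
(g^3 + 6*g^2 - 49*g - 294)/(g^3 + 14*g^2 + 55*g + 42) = (g - 7)/(g + 1)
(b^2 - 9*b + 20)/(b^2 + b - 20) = (b - 5)/(b + 5)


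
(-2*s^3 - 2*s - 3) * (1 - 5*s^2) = 10*s^5 + 8*s^3 + 15*s^2 - 2*s - 3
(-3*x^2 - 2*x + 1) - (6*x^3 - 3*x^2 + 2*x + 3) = -6*x^3 - 4*x - 2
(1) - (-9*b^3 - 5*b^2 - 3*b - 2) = 9*b^3 + 5*b^2 + 3*b + 3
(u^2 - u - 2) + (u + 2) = u^2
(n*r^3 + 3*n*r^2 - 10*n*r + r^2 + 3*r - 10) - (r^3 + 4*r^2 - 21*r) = n*r^3 + 3*n*r^2 - 10*n*r - r^3 - 3*r^2 + 24*r - 10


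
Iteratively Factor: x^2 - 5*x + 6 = (x - 3)*(x - 2)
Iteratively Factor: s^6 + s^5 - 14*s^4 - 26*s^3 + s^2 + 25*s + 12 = (s + 1)*(s^5 - 14*s^3 - 12*s^2 + 13*s + 12) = (s + 1)^2*(s^4 - s^3 - 13*s^2 + s + 12) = (s - 4)*(s + 1)^2*(s^3 + 3*s^2 - s - 3) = (s - 4)*(s + 1)^3*(s^2 + 2*s - 3) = (s - 4)*(s + 1)^3*(s + 3)*(s - 1)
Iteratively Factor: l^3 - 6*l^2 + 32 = (l - 4)*(l^2 - 2*l - 8) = (l - 4)*(l + 2)*(l - 4)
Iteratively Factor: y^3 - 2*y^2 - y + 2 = (y + 1)*(y^2 - 3*y + 2) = (y - 1)*(y + 1)*(y - 2)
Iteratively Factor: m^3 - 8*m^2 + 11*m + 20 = (m - 5)*(m^2 - 3*m - 4) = (m - 5)*(m - 4)*(m + 1)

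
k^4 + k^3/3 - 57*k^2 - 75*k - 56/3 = (k - 8)*(k + 1/3)*(k + 1)*(k + 7)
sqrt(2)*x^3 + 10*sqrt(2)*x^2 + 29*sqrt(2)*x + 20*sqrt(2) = (x + 4)*(x + 5)*(sqrt(2)*x + sqrt(2))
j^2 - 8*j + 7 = (j - 7)*(j - 1)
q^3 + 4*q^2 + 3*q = q*(q + 1)*(q + 3)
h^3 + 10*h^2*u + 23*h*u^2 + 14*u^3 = (h + u)*(h + 2*u)*(h + 7*u)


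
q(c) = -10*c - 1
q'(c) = -10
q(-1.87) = 17.70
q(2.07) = -21.70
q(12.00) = -121.00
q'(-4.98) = -10.00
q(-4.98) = 48.80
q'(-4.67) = -10.00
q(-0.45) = 3.50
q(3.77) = -38.70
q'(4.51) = -10.00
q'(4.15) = -10.00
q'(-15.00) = -10.00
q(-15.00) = 149.00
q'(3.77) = -10.00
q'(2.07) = -10.00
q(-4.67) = 45.70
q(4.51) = -46.10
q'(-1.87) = -10.00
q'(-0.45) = -10.00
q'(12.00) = -10.00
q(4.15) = -42.50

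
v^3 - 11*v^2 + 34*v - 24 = (v - 6)*(v - 4)*(v - 1)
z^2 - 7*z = z*(z - 7)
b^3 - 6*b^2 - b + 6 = (b - 6)*(b - 1)*(b + 1)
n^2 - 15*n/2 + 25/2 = (n - 5)*(n - 5/2)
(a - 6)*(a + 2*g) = a^2 + 2*a*g - 6*a - 12*g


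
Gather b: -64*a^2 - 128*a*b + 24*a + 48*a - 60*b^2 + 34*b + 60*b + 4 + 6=-64*a^2 + 72*a - 60*b^2 + b*(94 - 128*a) + 10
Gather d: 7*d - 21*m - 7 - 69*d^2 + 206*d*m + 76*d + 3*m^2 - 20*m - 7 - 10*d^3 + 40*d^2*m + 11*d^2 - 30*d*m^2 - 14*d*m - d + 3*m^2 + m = -10*d^3 + d^2*(40*m - 58) + d*(-30*m^2 + 192*m + 82) + 6*m^2 - 40*m - 14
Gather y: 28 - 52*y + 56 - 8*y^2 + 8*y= -8*y^2 - 44*y + 84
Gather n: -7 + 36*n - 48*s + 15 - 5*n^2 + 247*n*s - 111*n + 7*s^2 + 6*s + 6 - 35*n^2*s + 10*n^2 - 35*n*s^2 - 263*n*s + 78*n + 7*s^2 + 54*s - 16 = n^2*(5 - 35*s) + n*(-35*s^2 - 16*s + 3) + 14*s^2 + 12*s - 2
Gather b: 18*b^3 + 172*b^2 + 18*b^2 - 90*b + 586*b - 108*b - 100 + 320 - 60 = 18*b^3 + 190*b^2 + 388*b + 160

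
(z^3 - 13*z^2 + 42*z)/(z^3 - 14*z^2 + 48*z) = (z - 7)/(z - 8)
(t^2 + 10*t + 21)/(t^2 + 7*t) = (t + 3)/t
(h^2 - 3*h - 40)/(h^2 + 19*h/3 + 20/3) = 3*(h - 8)/(3*h + 4)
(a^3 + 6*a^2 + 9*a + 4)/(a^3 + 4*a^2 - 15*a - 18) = (a^2 + 5*a + 4)/(a^2 + 3*a - 18)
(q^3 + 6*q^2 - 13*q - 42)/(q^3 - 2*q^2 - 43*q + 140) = (q^2 - q - 6)/(q^2 - 9*q + 20)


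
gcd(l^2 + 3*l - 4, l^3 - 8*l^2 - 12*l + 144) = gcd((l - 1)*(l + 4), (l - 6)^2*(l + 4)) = l + 4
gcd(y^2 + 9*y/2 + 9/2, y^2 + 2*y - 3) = y + 3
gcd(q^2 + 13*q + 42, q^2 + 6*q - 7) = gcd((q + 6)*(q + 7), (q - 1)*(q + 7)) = q + 7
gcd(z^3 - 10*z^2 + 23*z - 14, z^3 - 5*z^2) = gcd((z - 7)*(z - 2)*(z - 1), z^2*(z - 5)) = 1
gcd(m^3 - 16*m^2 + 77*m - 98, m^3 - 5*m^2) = 1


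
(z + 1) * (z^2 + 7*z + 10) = z^3 + 8*z^2 + 17*z + 10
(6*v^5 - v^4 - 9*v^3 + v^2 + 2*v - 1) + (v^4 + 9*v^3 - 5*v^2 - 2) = 6*v^5 - 4*v^2 + 2*v - 3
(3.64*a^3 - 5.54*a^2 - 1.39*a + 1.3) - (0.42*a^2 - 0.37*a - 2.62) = 3.64*a^3 - 5.96*a^2 - 1.02*a + 3.92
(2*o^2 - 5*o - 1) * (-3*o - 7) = -6*o^3 + o^2 + 38*o + 7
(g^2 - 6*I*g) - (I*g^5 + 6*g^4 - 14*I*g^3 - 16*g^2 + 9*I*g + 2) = -I*g^5 - 6*g^4 + 14*I*g^3 + 17*g^2 - 15*I*g - 2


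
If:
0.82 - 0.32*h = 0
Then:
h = 2.56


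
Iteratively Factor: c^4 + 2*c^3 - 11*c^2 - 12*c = (c - 3)*(c^3 + 5*c^2 + 4*c) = (c - 3)*(c + 4)*(c^2 + c) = (c - 3)*(c + 1)*(c + 4)*(c)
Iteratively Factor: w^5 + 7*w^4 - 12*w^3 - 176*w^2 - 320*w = (w + 4)*(w^4 + 3*w^3 - 24*w^2 - 80*w) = (w + 4)^2*(w^3 - w^2 - 20*w) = (w - 5)*(w + 4)^2*(w^2 + 4*w) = (w - 5)*(w + 4)^3*(w)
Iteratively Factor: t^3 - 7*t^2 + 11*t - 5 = (t - 1)*(t^2 - 6*t + 5) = (t - 1)^2*(t - 5)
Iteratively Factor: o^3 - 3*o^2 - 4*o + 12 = (o - 3)*(o^2 - 4) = (o - 3)*(o - 2)*(o + 2)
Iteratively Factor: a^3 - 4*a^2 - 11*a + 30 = (a - 2)*(a^2 - 2*a - 15) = (a - 2)*(a + 3)*(a - 5)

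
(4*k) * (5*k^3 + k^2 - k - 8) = 20*k^4 + 4*k^3 - 4*k^2 - 32*k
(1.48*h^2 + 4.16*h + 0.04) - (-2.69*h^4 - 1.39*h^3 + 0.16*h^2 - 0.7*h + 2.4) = 2.69*h^4 + 1.39*h^3 + 1.32*h^2 + 4.86*h - 2.36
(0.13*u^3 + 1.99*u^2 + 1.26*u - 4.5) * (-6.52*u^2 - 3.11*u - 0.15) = -0.8476*u^5 - 13.3791*u^4 - 14.4236*u^3 + 25.1229*u^2 + 13.806*u + 0.675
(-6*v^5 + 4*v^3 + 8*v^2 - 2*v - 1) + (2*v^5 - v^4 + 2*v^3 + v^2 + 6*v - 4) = -4*v^5 - v^4 + 6*v^3 + 9*v^2 + 4*v - 5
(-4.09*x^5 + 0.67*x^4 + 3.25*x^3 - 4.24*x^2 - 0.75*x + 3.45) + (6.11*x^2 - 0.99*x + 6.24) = -4.09*x^5 + 0.67*x^4 + 3.25*x^3 + 1.87*x^2 - 1.74*x + 9.69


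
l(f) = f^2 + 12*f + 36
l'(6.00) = 24.00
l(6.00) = 144.00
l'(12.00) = 36.00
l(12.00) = 324.00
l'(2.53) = 17.06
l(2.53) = 72.76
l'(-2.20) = 7.60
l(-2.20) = 14.44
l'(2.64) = 17.28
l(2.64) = 74.65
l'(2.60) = 17.20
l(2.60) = 73.96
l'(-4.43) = 3.14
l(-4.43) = 2.46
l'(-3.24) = 5.52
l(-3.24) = 7.62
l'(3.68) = 19.36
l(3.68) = 93.70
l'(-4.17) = 3.66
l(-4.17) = 3.35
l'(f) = 2*f + 12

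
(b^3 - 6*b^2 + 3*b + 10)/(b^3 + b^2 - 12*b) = (b^3 - 6*b^2 + 3*b + 10)/(b*(b^2 + b - 12))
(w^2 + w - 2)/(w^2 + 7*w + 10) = (w - 1)/(w + 5)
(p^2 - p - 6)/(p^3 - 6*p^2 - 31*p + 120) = (p + 2)/(p^2 - 3*p - 40)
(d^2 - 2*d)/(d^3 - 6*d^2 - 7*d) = (2 - d)/(-d^2 + 6*d + 7)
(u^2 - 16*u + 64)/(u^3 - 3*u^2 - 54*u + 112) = (u - 8)/(u^2 + 5*u - 14)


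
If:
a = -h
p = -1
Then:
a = -h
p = -1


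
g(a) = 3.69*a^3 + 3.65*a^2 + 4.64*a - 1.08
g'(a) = 11.07*a^2 + 7.3*a + 4.64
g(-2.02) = -25.97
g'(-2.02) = 35.06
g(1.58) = 29.92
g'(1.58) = 43.81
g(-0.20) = -1.89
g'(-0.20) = 3.62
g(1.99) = 51.69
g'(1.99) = 63.01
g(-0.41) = -2.62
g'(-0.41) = 3.51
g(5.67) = 815.20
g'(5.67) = 401.92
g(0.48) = 2.40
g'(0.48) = 10.69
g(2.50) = 90.99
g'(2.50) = 92.08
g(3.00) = 145.32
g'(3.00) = 126.17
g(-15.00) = -11703.18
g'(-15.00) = 2385.89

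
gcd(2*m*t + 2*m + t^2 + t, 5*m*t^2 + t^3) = 1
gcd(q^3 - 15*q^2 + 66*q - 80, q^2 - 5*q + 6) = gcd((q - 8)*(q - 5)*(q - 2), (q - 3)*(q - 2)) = q - 2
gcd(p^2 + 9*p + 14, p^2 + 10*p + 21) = p + 7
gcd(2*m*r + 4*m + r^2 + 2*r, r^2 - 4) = r + 2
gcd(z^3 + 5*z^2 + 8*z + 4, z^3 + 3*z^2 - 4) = z^2 + 4*z + 4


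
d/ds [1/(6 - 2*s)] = 1/(2*(s - 3)^2)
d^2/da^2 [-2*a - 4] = 0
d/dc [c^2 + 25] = 2*c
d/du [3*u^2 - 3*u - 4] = 6*u - 3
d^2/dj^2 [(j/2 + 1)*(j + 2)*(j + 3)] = 3*j + 7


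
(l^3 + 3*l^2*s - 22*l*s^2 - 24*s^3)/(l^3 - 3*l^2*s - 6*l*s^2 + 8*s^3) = (-l^2 - 7*l*s - 6*s^2)/(-l^2 - l*s + 2*s^2)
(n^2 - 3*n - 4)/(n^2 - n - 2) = (n - 4)/(n - 2)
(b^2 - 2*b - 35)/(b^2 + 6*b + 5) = (b - 7)/(b + 1)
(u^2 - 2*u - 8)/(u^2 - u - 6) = (u - 4)/(u - 3)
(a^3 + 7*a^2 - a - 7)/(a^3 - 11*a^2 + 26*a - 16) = (a^2 + 8*a + 7)/(a^2 - 10*a + 16)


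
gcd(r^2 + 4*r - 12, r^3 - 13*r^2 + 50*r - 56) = r - 2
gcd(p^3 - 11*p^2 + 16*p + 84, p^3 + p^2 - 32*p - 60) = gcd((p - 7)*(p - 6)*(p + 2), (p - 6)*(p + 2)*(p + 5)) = p^2 - 4*p - 12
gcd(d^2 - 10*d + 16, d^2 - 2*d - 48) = d - 8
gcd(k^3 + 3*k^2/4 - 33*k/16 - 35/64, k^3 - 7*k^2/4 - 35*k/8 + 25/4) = k - 5/4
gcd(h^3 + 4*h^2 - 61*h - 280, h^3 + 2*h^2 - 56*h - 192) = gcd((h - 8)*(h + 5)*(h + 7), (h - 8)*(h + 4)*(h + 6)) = h - 8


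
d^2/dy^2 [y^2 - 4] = 2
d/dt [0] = 0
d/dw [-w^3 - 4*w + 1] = -3*w^2 - 4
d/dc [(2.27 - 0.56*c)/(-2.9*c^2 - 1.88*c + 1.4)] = (-1.624*c^2 + 13.166*c + 3.4836)/(8.41*c^4 + 10.904*c^3 - 4.5856*c^2 - 5.264*c + 1.96)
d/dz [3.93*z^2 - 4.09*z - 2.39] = 7.86*z - 4.09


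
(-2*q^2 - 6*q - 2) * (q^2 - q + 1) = -2*q^4 - 4*q^3 + 2*q^2 - 4*q - 2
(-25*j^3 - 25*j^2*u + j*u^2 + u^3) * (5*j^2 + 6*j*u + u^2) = -125*j^5 - 275*j^4*u - 170*j^3*u^2 - 14*j^2*u^3 + 7*j*u^4 + u^5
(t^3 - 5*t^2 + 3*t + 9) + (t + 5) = t^3 - 5*t^2 + 4*t + 14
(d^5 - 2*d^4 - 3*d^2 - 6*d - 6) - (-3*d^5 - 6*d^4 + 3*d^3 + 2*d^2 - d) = 4*d^5 + 4*d^4 - 3*d^3 - 5*d^2 - 5*d - 6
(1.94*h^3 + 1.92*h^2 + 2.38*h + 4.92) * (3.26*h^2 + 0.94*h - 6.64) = 6.3244*h^5 + 8.0828*h^4 - 3.318*h^3 + 5.5276*h^2 - 11.1784*h - 32.6688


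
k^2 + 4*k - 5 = (k - 1)*(k + 5)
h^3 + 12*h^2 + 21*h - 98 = (h - 2)*(h + 7)^2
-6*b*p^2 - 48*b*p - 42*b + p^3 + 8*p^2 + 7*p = (-6*b + p)*(p + 1)*(p + 7)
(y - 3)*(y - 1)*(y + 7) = y^3 + 3*y^2 - 25*y + 21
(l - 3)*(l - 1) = l^2 - 4*l + 3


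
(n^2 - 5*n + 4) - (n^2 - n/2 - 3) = 7 - 9*n/2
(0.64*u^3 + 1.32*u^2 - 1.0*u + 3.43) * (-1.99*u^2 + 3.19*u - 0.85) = -1.2736*u^5 - 0.5852*u^4 + 5.6568*u^3 - 11.1377*u^2 + 11.7917*u - 2.9155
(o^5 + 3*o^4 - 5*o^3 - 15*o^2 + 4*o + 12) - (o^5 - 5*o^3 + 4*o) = 3*o^4 - 15*o^2 + 12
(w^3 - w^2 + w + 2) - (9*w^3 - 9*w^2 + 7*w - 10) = -8*w^3 + 8*w^2 - 6*w + 12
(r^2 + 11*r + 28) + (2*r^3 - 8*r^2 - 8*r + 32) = 2*r^3 - 7*r^2 + 3*r + 60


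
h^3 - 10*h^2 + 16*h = h*(h - 8)*(h - 2)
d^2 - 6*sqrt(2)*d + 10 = (d - 5*sqrt(2))*(d - sqrt(2))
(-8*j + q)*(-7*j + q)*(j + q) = 56*j^3 + 41*j^2*q - 14*j*q^2 + q^3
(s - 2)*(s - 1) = s^2 - 3*s + 2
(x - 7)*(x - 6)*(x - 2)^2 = x^4 - 17*x^3 + 98*x^2 - 220*x + 168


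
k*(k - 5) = k^2 - 5*k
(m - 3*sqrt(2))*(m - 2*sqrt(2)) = m^2 - 5*sqrt(2)*m + 12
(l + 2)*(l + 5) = l^2 + 7*l + 10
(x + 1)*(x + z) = x^2 + x*z + x + z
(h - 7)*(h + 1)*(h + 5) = h^3 - h^2 - 37*h - 35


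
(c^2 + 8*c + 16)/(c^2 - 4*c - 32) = (c + 4)/(c - 8)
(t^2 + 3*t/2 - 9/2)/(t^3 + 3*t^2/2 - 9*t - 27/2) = (2*t - 3)/(2*t^2 - 3*t - 9)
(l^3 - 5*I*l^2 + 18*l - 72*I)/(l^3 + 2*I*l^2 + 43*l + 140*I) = (l^2 - 9*I*l - 18)/(l^2 - 2*I*l + 35)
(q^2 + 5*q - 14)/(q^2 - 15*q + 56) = (q^2 + 5*q - 14)/(q^2 - 15*q + 56)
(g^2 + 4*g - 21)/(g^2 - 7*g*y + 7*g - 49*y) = (3 - g)/(-g + 7*y)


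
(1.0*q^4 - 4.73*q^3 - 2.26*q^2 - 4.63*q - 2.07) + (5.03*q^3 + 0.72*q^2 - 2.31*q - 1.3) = 1.0*q^4 + 0.3*q^3 - 1.54*q^2 - 6.94*q - 3.37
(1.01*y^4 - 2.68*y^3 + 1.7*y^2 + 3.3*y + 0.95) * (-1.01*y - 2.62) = -1.0201*y^5 + 0.0606*y^4 + 5.3046*y^3 - 7.787*y^2 - 9.6055*y - 2.489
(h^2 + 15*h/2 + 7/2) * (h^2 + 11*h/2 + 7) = h^4 + 13*h^3 + 207*h^2/4 + 287*h/4 + 49/2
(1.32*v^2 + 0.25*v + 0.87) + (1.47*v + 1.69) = 1.32*v^2 + 1.72*v + 2.56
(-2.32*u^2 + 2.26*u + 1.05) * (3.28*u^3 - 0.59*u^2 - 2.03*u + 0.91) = -7.6096*u^5 + 8.7816*u^4 + 6.8202*u^3 - 7.3185*u^2 - 0.0749*u + 0.9555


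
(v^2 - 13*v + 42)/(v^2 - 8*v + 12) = (v - 7)/(v - 2)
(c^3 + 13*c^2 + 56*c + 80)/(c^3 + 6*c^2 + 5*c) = (c^2 + 8*c + 16)/(c*(c + 1))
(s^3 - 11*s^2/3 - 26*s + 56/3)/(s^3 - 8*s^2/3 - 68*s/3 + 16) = (s - 7)/(s - 6)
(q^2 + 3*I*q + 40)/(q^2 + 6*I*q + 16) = (q - 5*I)/(q - 2*I)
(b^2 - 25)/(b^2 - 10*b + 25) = (b + 5)/(b - 5)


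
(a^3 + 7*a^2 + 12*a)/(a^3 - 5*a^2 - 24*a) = (a + 4)/(a - 8)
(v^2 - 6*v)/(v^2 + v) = (v - 6)/(v + 1)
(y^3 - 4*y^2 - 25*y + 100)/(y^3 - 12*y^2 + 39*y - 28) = (y^2 - 25)/(y^2 - 8*y + 7)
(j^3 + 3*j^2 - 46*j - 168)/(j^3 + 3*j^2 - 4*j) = (j^2 - j - 42)/(j*(j - 1))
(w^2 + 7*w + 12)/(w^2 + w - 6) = (w + 4)/(w - 2)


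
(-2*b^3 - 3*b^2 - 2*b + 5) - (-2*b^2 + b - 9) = -2*b^3 - b^2 - 3*b + 14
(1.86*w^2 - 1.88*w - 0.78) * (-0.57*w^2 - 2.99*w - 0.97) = -1.0602*w^4 - 4.4898*w^3 + 4.2616*w^2 + 4.1558*w + 0.7566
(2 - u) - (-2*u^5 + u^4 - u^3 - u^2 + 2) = 2*u^5 - u^4 + u^3 + u^2 - u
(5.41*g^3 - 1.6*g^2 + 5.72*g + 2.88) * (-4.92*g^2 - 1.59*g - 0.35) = -26.6172*g^5 - 0.729900000000001*g^4 - 27.4919*g^3 - 22.7044*g^2 - 6.5812*g - 1.008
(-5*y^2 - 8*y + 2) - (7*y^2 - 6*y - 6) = -12*y^2 - 2*y + 8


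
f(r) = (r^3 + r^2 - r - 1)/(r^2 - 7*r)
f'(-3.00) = 0.44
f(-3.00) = -0.53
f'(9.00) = -12.72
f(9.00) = 44.44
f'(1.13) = -0.70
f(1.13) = -0.09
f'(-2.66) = 0.39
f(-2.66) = -0.39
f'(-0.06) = -39.78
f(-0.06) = -2.21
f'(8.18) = -38.40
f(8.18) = 62.69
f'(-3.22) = 0.46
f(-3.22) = -0.63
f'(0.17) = -5.12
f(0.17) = 0.98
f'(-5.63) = 0.65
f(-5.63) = -2.00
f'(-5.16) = 0.62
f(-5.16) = -1.70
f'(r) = (7 - 2*r)*(r^3 + r^2 - r - 1)/(r^2 - 7*r)^2 + (3*r^2 + 2*r - 1)/(r^2 - 7*r)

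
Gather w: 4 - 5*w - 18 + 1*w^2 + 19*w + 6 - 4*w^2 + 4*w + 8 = -3*w^2 + 18*w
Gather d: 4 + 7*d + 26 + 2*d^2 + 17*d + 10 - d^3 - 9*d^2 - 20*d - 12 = -d^3 - 7*d^2 + 4*d + 28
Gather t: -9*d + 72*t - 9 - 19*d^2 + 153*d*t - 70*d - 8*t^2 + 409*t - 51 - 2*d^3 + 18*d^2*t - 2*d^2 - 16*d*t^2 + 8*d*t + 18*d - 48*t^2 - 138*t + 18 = -2*d^3 - 21*d^2 - 61*d + t^2*(-16*d - 56) + t*(18*d^2 + 161*d + 343) - 42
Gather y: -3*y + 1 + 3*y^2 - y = 3*y^2 - 4*y + 1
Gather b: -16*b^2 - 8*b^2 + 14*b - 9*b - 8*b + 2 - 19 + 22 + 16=-24*b^2 - 3*b + 21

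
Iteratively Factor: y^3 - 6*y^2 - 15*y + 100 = (y - 5)*(y^2 - y - 20) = (y - 5)*(y + 4)*(y - 5)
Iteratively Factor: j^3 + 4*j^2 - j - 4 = (j - 1)*(j^2 + 5*j + 4) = (j - 1)*(j + 1)*(j + 4)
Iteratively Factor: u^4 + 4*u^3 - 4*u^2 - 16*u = (u - 2)*(u^3 + 6*u^2 + 8*u) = u*(u - 2)*(u^2 + 6*u + 8) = u*(u - 2)*(u + 2)*(u + 4)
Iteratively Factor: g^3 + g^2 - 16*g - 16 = (g - 4)*(g^2 + 5*g + 4) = (g - 4)*(g + 4)*(g + 1)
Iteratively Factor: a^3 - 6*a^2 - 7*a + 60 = (a + 3)*(a^2 - 9*a + 20) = (a - 5)*(a + 3)*(a - 4)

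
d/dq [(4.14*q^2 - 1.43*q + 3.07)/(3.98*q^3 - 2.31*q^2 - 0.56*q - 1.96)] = (-16.4772*q^4 + 11.3828*q^3 - 42.2775*q^2 - 2.0454*q + 4.522)/(15.8404*q^6 - 18.3876*q^5 + 0.8785*q^4 - 13.0144*q^3 + 9.3688*q^2 + 2.1952*q + 3.8416)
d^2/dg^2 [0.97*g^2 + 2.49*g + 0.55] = 1.94000000000000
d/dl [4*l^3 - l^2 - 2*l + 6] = 12*l^2 - 2*l - 2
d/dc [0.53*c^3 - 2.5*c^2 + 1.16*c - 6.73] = 1.59*c^2 - 5.0*c + 1.16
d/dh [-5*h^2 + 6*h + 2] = 6 - 10*h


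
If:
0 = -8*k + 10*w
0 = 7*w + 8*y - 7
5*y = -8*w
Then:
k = -175/116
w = -35/29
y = 56/29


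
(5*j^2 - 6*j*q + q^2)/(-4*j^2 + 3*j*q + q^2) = (-5*j + q)/(4*j + q)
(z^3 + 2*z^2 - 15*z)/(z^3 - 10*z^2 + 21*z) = (z + 5)/(z - 7)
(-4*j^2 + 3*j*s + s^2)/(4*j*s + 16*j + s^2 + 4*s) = (-j + s)/(s + 4)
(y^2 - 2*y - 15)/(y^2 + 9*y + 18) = (y - 5)/(y + 6)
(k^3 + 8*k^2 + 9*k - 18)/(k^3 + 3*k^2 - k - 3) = (k + 6)/(k + 1)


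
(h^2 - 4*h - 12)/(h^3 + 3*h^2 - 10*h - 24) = (h - 6)/(h^2 + h - 12)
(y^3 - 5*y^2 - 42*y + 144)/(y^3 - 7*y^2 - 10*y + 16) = (y^2 + 3*y - 18)/(y^2 + y - 2)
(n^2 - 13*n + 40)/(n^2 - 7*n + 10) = (n - 8)/(n - 2)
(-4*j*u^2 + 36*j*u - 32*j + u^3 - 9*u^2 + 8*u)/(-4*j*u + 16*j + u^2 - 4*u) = (u^2 - 9*u + 8)/(u - 4)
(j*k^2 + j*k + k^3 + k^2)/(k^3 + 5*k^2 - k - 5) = k*(j + k)/(k^2 + 4*k - 5)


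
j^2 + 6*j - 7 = (j - 1)*(j + 7)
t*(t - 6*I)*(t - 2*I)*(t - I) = t^4 - 9*I*t^3 - 20*t^2 + 12*I*t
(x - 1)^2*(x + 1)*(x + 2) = x^4 + x^3 - 3*x^2 - x + 2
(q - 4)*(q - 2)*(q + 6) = q^3 - 28*q + 48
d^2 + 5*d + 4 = (d + 1)*(d + 4)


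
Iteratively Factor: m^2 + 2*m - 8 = (m - 2)*(m + 4)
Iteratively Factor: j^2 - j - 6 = (j + 2)*(j - 3)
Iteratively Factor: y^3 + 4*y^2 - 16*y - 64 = (y + 4)*(y^2 - 16) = (y + 4)^2*(y - 4)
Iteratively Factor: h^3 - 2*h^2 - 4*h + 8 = (h - 2)*(h^2 - 4) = (h - 2)*(h + 2)*(h - 2)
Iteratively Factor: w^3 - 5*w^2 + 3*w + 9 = (w + 1)*(w^2 - 6*w + 9) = (w - 3)*(w + 1)*(w - 3)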